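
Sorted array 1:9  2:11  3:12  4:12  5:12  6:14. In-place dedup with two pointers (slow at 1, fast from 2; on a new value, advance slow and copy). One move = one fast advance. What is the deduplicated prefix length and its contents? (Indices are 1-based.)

length 4; prefix = [9, 11, 12, 14]

slow=1 fast=2: a[fast]=11≠a[slow]=9 write a[2]=11, slow++,fast++
slow=2 fast=3: a[fast]=12≠a[slow]=11 write a[3]=12, slow++,fast++
slow=3 fast=4: a[fast]=12=a[slow] dup, fast++
slow=3 fast=5: a[fast]=12=a[slow] dup, fast++
slow=3 fast=6: a[fast]=14≠a[slow]=12 write a[4]=14, slow++,fast++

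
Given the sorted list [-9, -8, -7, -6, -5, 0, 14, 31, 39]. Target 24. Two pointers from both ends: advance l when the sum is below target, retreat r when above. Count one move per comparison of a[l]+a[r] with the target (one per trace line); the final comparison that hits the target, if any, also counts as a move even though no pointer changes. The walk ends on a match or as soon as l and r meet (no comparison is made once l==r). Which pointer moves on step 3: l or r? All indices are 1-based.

l

l=1 r=9: -9+39=30 >24, r--
l=1 r=8: -9+31=22 <24, l++
l=2 r=8: -8+31=23 <24, l++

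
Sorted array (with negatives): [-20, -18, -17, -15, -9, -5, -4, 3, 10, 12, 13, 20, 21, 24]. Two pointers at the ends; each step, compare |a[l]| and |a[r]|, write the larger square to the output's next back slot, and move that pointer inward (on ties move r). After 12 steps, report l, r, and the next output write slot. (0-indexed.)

l=6, r=7, next write slot=1

l=0 r=13: |-20|<=|24| out[13]=576, r--
l=0 r=12: |-20|<=|21| out[12]=441, r--
l=0 r=11: |-20|<=|20| out[11]=400, r--
l=0 r=10: |-20|>|13| out[10]=400, l++
l=1 r=10: |-18|>|13| out[9]=324, l++
l=2 r=10: |-17|>|13| out[8]=289, l++
l=3 r=10: |-15|>|13| out[7]=225, l++
l=4 r=10: |-9|<=|13| out[6]=169, r--
l=4 r=9: |-9|<=|12| out[5]=144, r--
l=4 r=8: |-9|<=|10| out[4]=100, r--
l=4 r=7: |-9|>|3| out[3]=81, l++
l=5 r=7: |-5|>|3| out[2]=25, l++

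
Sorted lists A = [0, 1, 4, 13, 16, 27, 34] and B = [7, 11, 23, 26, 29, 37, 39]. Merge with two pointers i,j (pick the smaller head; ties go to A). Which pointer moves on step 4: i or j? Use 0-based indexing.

[i=0,j=0] A[i]=0<=B[j]=7 take 0 → i++
[i=1,j=0] A[i]=1<=B[j]=7 take 1 → i++
[i=2,j=0] A[i]=4<=B[j]=7 take 4 → i++
[i=3,j=0] A[i]=13>B[j]=7 take 7 → j++

j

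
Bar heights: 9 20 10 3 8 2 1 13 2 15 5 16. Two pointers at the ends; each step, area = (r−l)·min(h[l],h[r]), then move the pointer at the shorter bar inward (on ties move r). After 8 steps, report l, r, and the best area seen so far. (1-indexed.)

l=2, r=5, best area=160

[1,12] min(9,16)*11=99 best=99 * → l++
[2,12] min(20,16)*10=160 best=160 * → r--
[2,11] min(20,5)*9=45 best=160 → r--
[2,10] min(20,15)*8=120 best=160 → r--
[2,9] min(20,2)*7=14 best=160 → r--
[2,8] min(20,13)*6=78 best=160 → r--
[2,7] min(20,1)*5=5 best=160 → r--
[2,6] min(20,2)*4=8 best=160 → r--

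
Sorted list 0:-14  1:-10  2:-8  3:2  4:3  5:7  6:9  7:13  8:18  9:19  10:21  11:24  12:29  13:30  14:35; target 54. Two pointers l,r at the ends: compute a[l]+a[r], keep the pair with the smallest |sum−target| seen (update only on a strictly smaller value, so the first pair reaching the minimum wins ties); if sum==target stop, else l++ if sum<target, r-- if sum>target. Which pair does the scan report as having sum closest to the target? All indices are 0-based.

[0,14] -14+35=21 d=33 * → l++
[1,14] -10+35=25 d=29 * → l++
[2,14] -8+35=27 d=27 * → l++
[3,14] 2+35=37 d=17 * → l++
[4,14] 3+35=38 d=16 * → l++
[5,14] 7+35=42 d=12 * → l++
[6,14] 9+35=44 d=10 * → l++
[7,14] 13+35=48 d=6 * → l++
[8,14] 18+35=53 d=1 * → l++
[9,14] 19+35=54 d=0 * → stop

pair (19, 35) with sum 54 (|Δ|=0)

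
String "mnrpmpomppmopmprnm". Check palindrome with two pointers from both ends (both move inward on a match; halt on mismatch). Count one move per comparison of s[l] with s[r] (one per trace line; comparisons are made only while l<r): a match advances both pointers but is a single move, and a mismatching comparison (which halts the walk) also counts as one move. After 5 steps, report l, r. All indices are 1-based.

[1,18] 'm'=='m' → l++,r--
[2,17] 'n'=='n' → l++,r--
[3,16] 'r'=='r' → l++,r--
[4,15] 'p'=='p' → l++,r--
[5,14] 'm'=='m' → l++,r--

l=6, r=13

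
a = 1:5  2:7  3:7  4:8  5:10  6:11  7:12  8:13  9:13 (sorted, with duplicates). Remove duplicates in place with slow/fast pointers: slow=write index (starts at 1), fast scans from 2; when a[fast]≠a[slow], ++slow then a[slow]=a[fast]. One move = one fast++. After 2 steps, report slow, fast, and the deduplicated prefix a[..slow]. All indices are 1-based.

slow=2, fast=4, prefix=[5, 7]

(s=1,f=2) a[fast]=7≠a[slow]=5 write a[2]=7 → slow++,fast++
(s=2,f=3) a[fast]=7=a[slow] dup → fast++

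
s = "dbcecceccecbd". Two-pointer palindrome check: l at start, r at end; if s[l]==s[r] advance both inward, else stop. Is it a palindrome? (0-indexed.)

palindrome

l=0 r=12: 'd'=='d', l++,r--
l=1 r=11: 'b'=='b', l++,r--
l=2 r=10: 'c'=='c', l++,r--
l=3 r=9: 'e'=='e', l++,r--
l=4 r=8: 'c'=='c', l++,r--
l=5 r=7: 'c'=='c', l++,r--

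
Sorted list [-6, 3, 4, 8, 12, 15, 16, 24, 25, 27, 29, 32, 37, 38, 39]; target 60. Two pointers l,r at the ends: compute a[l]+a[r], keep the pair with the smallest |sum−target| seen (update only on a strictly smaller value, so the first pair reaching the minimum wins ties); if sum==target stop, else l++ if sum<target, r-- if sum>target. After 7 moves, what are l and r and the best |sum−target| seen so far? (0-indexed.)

l=7, r=14, best |Δ|=5

l=0 r=14: -6+39=33 d=27 *, l++
l=1 r=14: 3+39=42 d=18 *, l++
l=2 r=14: 4+39=43 d=17 *, l++
l=3 r=14: 8+39=47 d=13 *, l++
l=4 r=14: 12+39=51 d=9 *, l++
l=5 r=14: 15+39=54 d=6 *, l++
l=6 r=14: 16+39=55 d=5 *, l++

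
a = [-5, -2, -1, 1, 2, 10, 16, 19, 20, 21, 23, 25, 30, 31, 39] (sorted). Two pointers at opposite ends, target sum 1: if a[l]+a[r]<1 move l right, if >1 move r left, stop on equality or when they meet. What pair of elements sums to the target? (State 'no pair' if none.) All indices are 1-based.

[1,15] -5+39=34 >1 → r--
[1,14] -5+31=26 >1 → r--
[1,13] -5+30=25 >1 → r--
[1,12] -5+25=20 >1 → r--
[1,11] -5+23=18 >1 → r--
[1,10] -5+21=16 >1 → r--
[1,9] -5+20=15 >1 → r--
[1,8] -5+19=14 >1 → r--
[1,7] -5+16=11 >1 → r--
[1,6] -5+10=5 >1 → r--
[1,5] -5+2=-3 <1 → l++
[2,5] -2+2=0 <1 → l++
[3,5] -1+2=1 → found

(-1, 2)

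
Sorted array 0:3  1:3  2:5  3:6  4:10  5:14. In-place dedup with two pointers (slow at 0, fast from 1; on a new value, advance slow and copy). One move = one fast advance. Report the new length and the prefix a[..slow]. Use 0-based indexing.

slow=0 fast=1: a[fast]=3=a[slow] dup, fast++
slow=0 fast=2: a[fast]=5≠a[slow]=3 write a[1]=5, slow++,fast++
slow=1 fast=3: a[fast]=6≠a[slow]=5 write a[2]=6, slow++,fast++
slow=2 fast=4: a[fast]=10≠a[slow]=6 write a[3]=10, slow++,fast++
slow=3 fast=5: a[fast]=14≠a[slow]=10 write a[4]=14, slow++,fast++

length 5; prefix = [3, 5, 6, 10, 14]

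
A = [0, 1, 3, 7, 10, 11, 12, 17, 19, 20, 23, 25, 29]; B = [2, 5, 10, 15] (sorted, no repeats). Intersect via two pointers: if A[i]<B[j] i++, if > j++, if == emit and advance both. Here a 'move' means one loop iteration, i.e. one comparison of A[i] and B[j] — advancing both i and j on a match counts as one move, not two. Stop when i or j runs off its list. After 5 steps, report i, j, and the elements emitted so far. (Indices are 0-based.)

[i=0,j=0] 0<2 → i++
[i=1,j=0] 1<2 → i++
[i=2,j=0] 3>2 → j++
[i=2,j=1] 3<5 → i++
[i=3,j=1] 7>5 → j++

i=3, j=2, emitted=[]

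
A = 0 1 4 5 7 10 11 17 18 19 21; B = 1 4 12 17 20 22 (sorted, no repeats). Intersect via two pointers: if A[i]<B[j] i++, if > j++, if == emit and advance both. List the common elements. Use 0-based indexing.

i=0 j=0: 0<1, i++
i=1 j=0: 1==1 emit, i++,j++
i=2 j=1: 4==4 emit, i++,j++
i=3 j=2: 5<12, i++
i=4 j=2: 7<12, i++
i=5 j=2: 10<12, i++
i=6 j=2: 11<12, i++
i=7 j=2: 17>12, j++
i=7 j=3: 17==17 emit, i++,j++
i=8 j=4: 18<20, i++
i=9 j=4: 19<20, i++
i=10 j=4: 21>20, j++
i=10 j=5: 21<22, i++

intersection = [1, 4, 17]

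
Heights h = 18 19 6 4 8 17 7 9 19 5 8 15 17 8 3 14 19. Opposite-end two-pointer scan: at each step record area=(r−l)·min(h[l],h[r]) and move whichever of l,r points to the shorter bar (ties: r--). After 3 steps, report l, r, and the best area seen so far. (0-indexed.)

l=0 r=16: min(18,19)*16=288 best=288 *, l++
l=1 r=16: min(19,19)*15=285 best=288, r--
l=1 r=15: min(19,14)*14=196 best=288, r--

l=1, r=14, best area=288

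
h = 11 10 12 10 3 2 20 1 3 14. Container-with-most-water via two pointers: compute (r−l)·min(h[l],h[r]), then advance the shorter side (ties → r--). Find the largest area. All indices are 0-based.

max area = 99

l=0 r=9: min(11,14)*9=99 best=99 *, l++
l=1 r=9: min(10,14)*8=80 best=99, l++
l=2 r=9: min(12,14)*7=84 best=99, l++
l=3 r=9: min(10,14)*6=60 best=99, l++
l=4 r=9: min(3,14)*5=15 best=99, l++
l=5 r=9: min(2,14)*4=8 best=99, l++
l=6 r=9: min(20,14)*3=42 best=99, r--
l=6 r=8: min(20,3)*2=6 best=99, r--
l=6 r=7: min(20,1)*1=1 best=99, r--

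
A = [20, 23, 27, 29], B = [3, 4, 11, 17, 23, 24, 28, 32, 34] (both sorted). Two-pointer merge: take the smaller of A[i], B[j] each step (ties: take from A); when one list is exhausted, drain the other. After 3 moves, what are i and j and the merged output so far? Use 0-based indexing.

[i=0,j=0] A[i]=20>B[j]=3 take 3 → j++
[i=0,j=1] A[i]=20>B[j]=4 take 4 → j++
[i=0,j=2] A[i]=20>B[j]=11 take 11 → j++

i=0, j=3, merged so far=[3, 4, 11]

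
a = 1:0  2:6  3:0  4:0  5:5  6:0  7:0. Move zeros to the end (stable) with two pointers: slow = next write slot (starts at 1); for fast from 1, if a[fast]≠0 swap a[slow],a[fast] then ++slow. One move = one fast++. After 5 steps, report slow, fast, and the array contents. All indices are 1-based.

slow=3, fast=6, a=[6, 5, 0, 0, 0, 0, 0]

slow=1 fast=1: a[fast]=0, fast++
slow=1 fast=2: a[fast]=6≠0 swap→a[1]=6, slow++,fast++
slow=2 fast=3: a[fast]=0, fast++
slow=2 fast=4: a[fast]=0, fast++
slow=2 fast=5: a[fast]=5≠0 swap→a[2]=5, slow++,fast++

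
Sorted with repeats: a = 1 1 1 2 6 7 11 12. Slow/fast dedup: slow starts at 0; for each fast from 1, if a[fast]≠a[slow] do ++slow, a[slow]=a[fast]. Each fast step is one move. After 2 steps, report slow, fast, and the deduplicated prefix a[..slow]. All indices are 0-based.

slow=0 fast=1: a[fast]=1=a[slow] dup, fast++
slow=0 fast=2: a[fast]=1=a[slow] dup, fast++

slow=0, fast=3, prefix=[1]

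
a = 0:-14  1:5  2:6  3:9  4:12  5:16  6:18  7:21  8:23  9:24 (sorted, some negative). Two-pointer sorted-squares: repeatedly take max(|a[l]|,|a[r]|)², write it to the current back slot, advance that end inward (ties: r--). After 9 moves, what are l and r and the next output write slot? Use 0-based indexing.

[0,9] |-14|<=|24| out[9]=576 → r--
[0,8] |-14|<=|23| out[8]=529 → r--
[0,7] |-14|<=|21| out[7]=441 → r--
[0,6] |-14|<=|18| out[6]=324 → r--
[0,5] |-14|<=|16| out[5]=256 → r--
[0,4] |-14|>|12| out[4]=196 → l++
[1,4] |5|<=|12| out[3]=144 → r--
[1,3] |5|<=|9| out[2]=81 → r--
[1,2] |5|<=|6| out[1]=36 → r--

l=1, r=1, next write slot=0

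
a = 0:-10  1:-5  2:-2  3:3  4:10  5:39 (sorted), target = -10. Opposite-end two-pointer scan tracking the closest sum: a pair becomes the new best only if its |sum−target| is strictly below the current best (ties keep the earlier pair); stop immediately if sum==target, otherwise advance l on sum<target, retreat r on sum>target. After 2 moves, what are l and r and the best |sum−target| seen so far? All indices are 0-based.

[0,5] -10+39=29 d=39 * → r--
[0,4] -10+10=0 d=10 * → r--

l=0, r=3, best |Δ|=10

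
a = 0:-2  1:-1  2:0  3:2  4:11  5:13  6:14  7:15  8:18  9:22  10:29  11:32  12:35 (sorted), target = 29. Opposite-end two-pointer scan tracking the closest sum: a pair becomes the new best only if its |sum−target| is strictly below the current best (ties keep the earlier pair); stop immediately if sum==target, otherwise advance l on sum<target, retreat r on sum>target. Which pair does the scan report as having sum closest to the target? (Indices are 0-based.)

l=0 r=12: -2+35=33 d=4 *, r--
l=0 r=11: -2+32=30 d=1 *, r--
l=0 r=10: -2+29=27 d=2, l++
l=1 r=10: -1+29=28 d=1, l++
l=2 r=10: 0+29=29 d=0 *, stop

pair (0, 29) with sum 29 (|Δ|=0)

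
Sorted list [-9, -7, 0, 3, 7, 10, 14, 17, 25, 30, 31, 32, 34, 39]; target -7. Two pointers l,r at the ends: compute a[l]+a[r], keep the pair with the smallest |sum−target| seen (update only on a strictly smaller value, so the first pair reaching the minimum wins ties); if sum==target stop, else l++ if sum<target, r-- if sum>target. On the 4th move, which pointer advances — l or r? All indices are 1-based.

l=1 r=14: -9+39=30 d=37 *, r--
l=1 r=13: -9+34=25 d=32 *, r--
l=1 r=12: -9+32=23 d=30 *, r--
l=1 r=11: -9+31=22 d=29 *, r--

r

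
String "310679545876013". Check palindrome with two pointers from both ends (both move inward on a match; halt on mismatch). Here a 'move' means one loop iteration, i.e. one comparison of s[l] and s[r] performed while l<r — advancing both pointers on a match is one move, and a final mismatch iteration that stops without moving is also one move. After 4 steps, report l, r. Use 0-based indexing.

l=4, r=10

[0,14] '3'=='3' → l++,r--
[1,13] '1'=='1' → l++,r--
[2,12] '0'=='0' → l++,r--
[3,11] '6'=='6' → l++,r--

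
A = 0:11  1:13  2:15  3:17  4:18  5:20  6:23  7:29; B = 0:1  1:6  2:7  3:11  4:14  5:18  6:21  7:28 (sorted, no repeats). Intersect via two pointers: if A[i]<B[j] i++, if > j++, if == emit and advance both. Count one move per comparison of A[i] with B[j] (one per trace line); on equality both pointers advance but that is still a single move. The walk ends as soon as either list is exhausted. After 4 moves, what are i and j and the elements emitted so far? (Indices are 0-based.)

[i=0,j=0] 11>1 → j++
[i=0,j=1] 11>6 → j++
[i=0,j=2] 11>7 → j++
[i=0,j=3] 11==11 emit → i++,j++

i=1, j=4, emitted=[11]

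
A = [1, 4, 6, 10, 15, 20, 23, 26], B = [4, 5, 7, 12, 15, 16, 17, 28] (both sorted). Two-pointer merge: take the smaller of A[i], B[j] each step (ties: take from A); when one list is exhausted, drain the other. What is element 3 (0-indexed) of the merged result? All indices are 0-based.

merged[3] = 5

[i=0,j=0] A[i]=1<=B[j]=4 take 1 → i++
[i=1,j=0] A[i]=4<=B[j]=4 take 4 → i++
[i=2,j=0] A[i]=6>B[j]=4 take 4 → j++
[i=2,j=1] A[i]=6>B[j]=5 take 5 → j++
[i=2,j=2] A[i]=6<=B[j]=7 take 6 → i++
[i=3,j=2] A[i]=10>B[j]=7 take 7 → j++
[i=3,j=3] A[i]=10<=B[j]=12 take 10 → i++
[i=4,j=3] A[i]=15>B[j]=12 take 12 → j++
[i=4,j=4] A[i]=15<=B[j]=15 take 15 → i++
[i=5,j=4] A[i]=20>B[j]=15 take 15 → j++
[i=5,j=5] A[i]=20>B[j]=16 take 16 → j++
[i=5,j=6] A[i]=20>B[j]=17 take 17 → j++
[i=5,j=7] A[i]=20<=B[j]=28 take 20 → i++
[i=6,j=7] A[i]=23<=B[j]=28 take 23 → i++
[i=7,j=7] A[i]=26<=B[j]=28 take 26 → i++
[i=8,j=7] A done, take B[j]=28 → j++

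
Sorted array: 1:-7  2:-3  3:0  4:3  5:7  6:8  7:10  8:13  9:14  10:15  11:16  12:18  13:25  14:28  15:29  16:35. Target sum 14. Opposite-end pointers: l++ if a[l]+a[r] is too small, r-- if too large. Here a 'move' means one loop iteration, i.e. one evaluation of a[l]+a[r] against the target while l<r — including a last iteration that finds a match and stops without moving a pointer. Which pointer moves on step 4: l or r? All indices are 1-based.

l=1 r=16: -7+35=28 >14, r--
l=1 r=15: -7+29=22 >14, r--
l=1 r=14: -7+28=21 >14, r--
l=1 r=13: -7+25=18 >14, r--

r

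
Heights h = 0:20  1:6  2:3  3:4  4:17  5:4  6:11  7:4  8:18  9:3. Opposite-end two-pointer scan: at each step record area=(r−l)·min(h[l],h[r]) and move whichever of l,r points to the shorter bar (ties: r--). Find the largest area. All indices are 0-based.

l=0 r=9: min(20,3)*9=27 best=27 *, r--
l=0 r=8: min(20,18)*8=144 best=144 *, r--
l=0 r=7: min(20,4)*7=28 best=144, r--
l=0 r=6: min(20,11)*6=66 best=144, r--
l=0 r=5: min(20,4)*5=20 best=144, r--
l=0 r=4: min(20,17)*4=68 best=144, r--
l=0 r=3: min(20,4)*3=12 best=144, r--
l=0 r=2: min(20,3)*2=6 best=144, r--
l=0 r=1: min(20,6)*1=6 best=144, r--

max area = 144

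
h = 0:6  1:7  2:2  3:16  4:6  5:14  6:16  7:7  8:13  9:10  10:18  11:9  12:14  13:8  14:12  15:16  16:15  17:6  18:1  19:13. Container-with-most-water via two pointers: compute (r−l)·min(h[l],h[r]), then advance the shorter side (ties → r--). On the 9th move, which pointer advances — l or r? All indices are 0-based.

[0,19] min(6,13)*19=114 best=114 * → l++
[1,19] min(7,13)*18=126 best=126 * → l++
[2,19] min(2,13)*17=34 best=126 → l++
[3,19] min(16,13)*16=208 best=208 * → r--
[3,18] min(16,1)*15=15 best=208 → r--
[3,17] min(16,6)*14=84 best=208 → r--
[3,16] min(16,15)*13=195 best=208 → r--
[3,15] min(16,16)*12=192 best=208 → r--
[3,14] min(16,12)*11=132 best=208 → r--

r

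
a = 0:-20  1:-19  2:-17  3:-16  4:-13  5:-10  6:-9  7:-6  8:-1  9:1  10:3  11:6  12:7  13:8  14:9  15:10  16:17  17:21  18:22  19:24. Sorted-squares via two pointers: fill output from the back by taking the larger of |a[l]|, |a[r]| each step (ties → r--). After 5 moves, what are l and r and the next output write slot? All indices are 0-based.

l=0 r=19: |-20|<=|24| out[19]=576, r--
l=0 r=18: |-20|<=|22| out[18]=484, r--
l=0 r=17: |-20|<=|21| out[17]=441, r--
l=0 r=16: |-20|>|17| out[16]=400, l++
l=1 r=16: |-19|>|17| out[15]=361, l++

l=2, r=16, next write slot=14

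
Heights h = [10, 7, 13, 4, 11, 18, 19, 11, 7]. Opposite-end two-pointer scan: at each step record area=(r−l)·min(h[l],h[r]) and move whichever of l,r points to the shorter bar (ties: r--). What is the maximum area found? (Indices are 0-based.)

[0,8] min(10,7)*8=56 best=56 * → r--
[0,7] min(10,11)*7=70 best=70 * → l++
[1,7] min(7,11)*6=42 best=70 → l++
[2,7] min(13,11)*5=55 best=70 → r--
[2,6] min(13,19)*4=52 best=70 → l++
[3,6] min(4,19)*3=12 best=70 → l++
[4,6] min(11,19)*2=22 best=70 → l++
[5,6] min(18,19)*1=18 best=70 → l++

max area = 70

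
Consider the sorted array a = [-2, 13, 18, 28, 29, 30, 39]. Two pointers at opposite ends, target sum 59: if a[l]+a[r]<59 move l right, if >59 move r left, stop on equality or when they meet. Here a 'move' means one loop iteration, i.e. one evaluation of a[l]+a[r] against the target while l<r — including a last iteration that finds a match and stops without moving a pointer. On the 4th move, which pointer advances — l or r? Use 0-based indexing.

l=0 r=6: -2+39=37 <59, l++
l=1 r=6: 13+39=52 <59, l++
l=2 r=6: 18+39=57 <59, l++
l=3 r=6: 28+39=67 >59, r--

r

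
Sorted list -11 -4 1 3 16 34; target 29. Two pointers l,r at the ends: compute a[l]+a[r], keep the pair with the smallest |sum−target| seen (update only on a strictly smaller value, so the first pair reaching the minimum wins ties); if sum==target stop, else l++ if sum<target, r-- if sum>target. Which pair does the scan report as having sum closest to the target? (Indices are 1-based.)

pair (-4, 34) with sum 30 (|Δ|=1)

l=1 r=6: -11+34=23 d=6 *, l++
l=2 r=6: -4+34=30 d=1 *, r--
l=2 r=5: -4+16=12 d=17, l++
l=3 r=5: 1+16=17 d=12, l++
l=4 r=5: 3+16=19 d=10, l++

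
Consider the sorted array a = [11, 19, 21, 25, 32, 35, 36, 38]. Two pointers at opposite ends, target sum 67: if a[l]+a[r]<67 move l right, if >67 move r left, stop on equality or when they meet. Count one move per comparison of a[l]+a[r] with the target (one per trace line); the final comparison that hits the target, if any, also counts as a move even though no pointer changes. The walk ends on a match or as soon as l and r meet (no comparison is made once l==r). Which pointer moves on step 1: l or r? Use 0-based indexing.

l

l=0 r=7: 11+38=49 <67, l++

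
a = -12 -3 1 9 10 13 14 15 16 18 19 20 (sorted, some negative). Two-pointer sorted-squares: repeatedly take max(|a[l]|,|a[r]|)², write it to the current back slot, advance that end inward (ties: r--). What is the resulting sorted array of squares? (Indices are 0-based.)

l=0 r=11: |-12|<=|20| out[11]=400, r--
l=0 r=10: |-12|<=|19| out[10]=361, r--
l=0 r=9: |-12|<=|18| out[9]=324, r--
l=0 r=8: |-12|<=|16| out[8]=256, r--
l=0 r=7: |-12|<=|15| out[7]=225, r--
l=0 r=6: |-12|<=|14| out[6]=196, r--
l=0 r=5: |-12|<=|13| out[5]=169, r--
l=0 r=4: |-12|>|10| out[4]=144, l++
l=1 r=4: |-3|<=|10| out[3]=100, r--
l=1 r=3: |-3|<=|9| out[2]=81, r--
l=1 r=2: |-3|>|1| out[1]=9, l++
l=2 r=2: |1|<=|1| out[0]=1, r--

[1, 9, 81, 100, 144, 169, 196, 225, 256, 324, 361, 400]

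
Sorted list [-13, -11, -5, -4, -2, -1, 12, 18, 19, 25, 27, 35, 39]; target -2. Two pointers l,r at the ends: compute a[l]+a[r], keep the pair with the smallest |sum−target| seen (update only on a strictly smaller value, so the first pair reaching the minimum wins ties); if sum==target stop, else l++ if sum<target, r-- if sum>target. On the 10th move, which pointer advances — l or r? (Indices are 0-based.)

[0,12] -13+39=26 d=28 * → r--
[0,11] -13+35=22 d=24 * → r--
[0,10] -13+27=14 d=16 * → r--
[0,9] -13+25=12 d=14 * → r--
[0,8] -13+19=6 d=8 * → r--
[0,7] -13+18=5 d=7 * → r--
[0,6] -13+12=-1 d=1 * → r--
[0,5] -13+-1=-14 d=12 → l++
[1,5] -11+-1=-12 d=10 → l++
[2,5] -5+-1=-6 d=4 → l++

l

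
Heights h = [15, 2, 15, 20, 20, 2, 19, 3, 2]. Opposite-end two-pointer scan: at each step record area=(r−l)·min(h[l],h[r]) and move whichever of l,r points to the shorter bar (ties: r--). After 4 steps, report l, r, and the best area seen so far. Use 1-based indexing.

l=3, r=7, best area=90

l=1 r=9: min(15,2)*8=16 best=16 *, r--
l=1 r=8: min(15,3)*7=21 best=21 *, r--
l=1 r=7: min(15,19)*6=90 best=90 *, l++
l=2 r=7: min(2,19)*5=10 best=90, l++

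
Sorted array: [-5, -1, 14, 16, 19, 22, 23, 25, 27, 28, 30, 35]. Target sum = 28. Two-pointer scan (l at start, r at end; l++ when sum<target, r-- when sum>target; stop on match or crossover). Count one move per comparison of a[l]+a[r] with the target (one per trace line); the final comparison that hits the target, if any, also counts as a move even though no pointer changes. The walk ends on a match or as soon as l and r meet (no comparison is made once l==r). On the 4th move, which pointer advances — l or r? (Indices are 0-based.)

l

[0,11] -5+35=30 >28 → r--
[0,10] -5+30=25 <28 → l++
[1,10] -1+30=29 >28 → r--
[1,9] -1+28=27 <28 → l++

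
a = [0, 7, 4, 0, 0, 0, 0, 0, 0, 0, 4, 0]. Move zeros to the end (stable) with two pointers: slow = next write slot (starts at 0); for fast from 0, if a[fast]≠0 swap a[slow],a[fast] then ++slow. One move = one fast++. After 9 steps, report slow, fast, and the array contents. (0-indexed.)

slow=2, fast=9, a=[7, 4, 0, 0, 0, 0, 0, 0, 0, 0, 4, 0]

slow=0 fast=0: a[fast]=0, fast++
slow=0 fast=1: a[fast]=7≠0 swap→a[0]=7, slow++,fast++
slow=1 fast=2: a[fast]=4≠0 swap→a[1]=4, slow++,fast++
slow=2 fast=3: a[fast]=0, fast++
slow=2 fast=4: a[fast]=0, fast++
slow=2 fast=5: a[fast]=0, fast++
slow=2 fast=6: a[fast]=0, fast++
slow=2 fast=7: a[fast]=0, fast++
slow=2 fast=8: a[fast]=0, fast++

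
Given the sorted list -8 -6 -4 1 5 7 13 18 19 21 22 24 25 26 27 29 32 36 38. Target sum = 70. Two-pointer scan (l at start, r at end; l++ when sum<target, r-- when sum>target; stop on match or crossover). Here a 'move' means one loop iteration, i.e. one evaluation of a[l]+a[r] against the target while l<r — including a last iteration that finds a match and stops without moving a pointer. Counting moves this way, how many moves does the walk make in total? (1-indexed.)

l=1 r=19: -8+38=30 <70, l++
l=2 r=19: -6+38=32 <70, l++
l=3 r=19: -4+38=34 <70, l++
l=4 r=19: 1+38=39 <70, l++
l=5 r=19: 5+38=43 <70, l++
l=6 r=19: 7+38=45 <70, l++
l=7 r=19: 13+38=51 <70, l++
l=8 r=19: 18+38=56 <70, l++
l=9 r=19: 19+38=57 <70, l++
l=10 r=19: 21+38=59 <70, l++
l=11 r=19: 22+38=60 <70, l++
l=12 r=19: 24+38=62 <70, l++
l=13 r=19: 25+38=63 <70, l++
l=14 r=19: 26+38=64 <70, l++
l=15 r=19: 27+38=65 <70, l++
l=16 r=19: 29+38=67 <70, l++
l=17 r=19: 32+38=70, found

17 moves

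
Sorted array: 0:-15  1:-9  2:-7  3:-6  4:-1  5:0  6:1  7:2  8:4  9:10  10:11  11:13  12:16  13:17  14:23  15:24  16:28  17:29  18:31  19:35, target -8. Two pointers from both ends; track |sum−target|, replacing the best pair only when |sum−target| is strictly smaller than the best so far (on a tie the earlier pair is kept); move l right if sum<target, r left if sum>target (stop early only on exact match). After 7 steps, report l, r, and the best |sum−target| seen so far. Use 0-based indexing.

[0,19] -15+35=20 d=28 * → r--
[0,18] -15+31=16 d=24 * → r--
[0,17] -15+29=14 d=22 * → r--
[0,16] -15+28=13 d=21 * → r--
[0,15] -15+24=9 d=17 * → r--
[0,14] -15+23=8 d=16 * → r--
[0,13] -15+17=2 d=10 * → r--

l=0, r=12, best |Δ|=10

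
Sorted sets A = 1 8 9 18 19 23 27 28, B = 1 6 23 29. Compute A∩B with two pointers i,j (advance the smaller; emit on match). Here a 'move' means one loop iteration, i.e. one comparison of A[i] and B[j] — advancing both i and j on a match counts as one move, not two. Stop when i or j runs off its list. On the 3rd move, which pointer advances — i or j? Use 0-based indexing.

i=0 j=0: 1==1 emit, i++,j++
i=1 j=1: 8>6, j++
i=1 j=2: 8<23, i++

i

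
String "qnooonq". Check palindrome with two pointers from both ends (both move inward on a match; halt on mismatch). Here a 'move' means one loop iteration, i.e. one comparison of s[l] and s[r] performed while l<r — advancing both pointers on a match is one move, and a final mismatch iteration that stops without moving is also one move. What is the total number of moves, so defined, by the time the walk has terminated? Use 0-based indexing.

l=0 r=6: 'q'=='q', l++,r--
l=1 r=5: 'n'=='n', l++,r--
l=2 r=4: 'o'=='o', l++,r--

3 moves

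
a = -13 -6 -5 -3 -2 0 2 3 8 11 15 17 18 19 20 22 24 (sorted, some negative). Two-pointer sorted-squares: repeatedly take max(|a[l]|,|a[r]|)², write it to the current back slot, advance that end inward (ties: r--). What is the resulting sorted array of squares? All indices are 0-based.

[0,16] |-13|<=|24| out[16]=576 → r--
[0,15] |-13|<=|22| out[15]=484 → r--
[0,14] |-13|<=|20| out[14]=400 → r--
[0,13] |-13|<=|19| out[13]=361 → r--
[0,12] |-13|<=|18| out[12]=324 → r--
[0,11] |-13|<=|17| out[11]=289 → r--
[0,10] |-13|<=|15| out[10]=225 → r--
[0,9] |-13|>|11| out[9]=169 → l++
[1,9] |-6|<=|11| out[8]=121 → r--
[1,8] |-6|<=|8| out[7]=64 → r--
[1,7] |-6|>|3| out[6]=36 → l++
[2,7] |-5|>|3| out[5]=25 → l++
[3,7] |-3|<=|3| out[4]=9 → r--
[3,6] |-3|>|2| out[3]=9 → l++
[4,6] |-2|<=|2| out[2]=4 → r--
[4,5] |-2|>|0| out[1]=4 → l++
[5,5] |0|<=|0| out[0]=0 → r--

[0, 4, 4, 9, 9, 25, 36, 64, 121, 169, 225, 289, 324, 361, 400, 484, 576]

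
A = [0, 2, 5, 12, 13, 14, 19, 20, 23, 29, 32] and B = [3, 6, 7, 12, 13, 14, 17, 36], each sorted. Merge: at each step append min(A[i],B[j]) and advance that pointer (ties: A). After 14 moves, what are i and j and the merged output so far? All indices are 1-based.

i=8, j=8, merged so far=[0, 2, 3, 5, 6, 7, 12, 12, 13, 13, 14, 14, 17, 19]

[i=1,j=1] A[i]=0<=B[j]=3 take 0 → i++
[i=2,j=1] A[i]=2<=B[j]=3 take 2 → i++
[i=3,j=1] A[i]=5>B[j]=3 take 3 → j++
[i=3,j=2] A[i]=5<=B[j]=6 take 5 → i++
[i=4,j=2] A[i]=12>B[j]=6 take 6 → j++
[i=4,j=3] A[i]=12>B[j]=7 take 7 → j++
[i=4,j=4] A[i]=12<=B[j]=12 take 12 → i++
[i=5,j=4] A[i]=13>B[j]=12 take 12 → j++
[i=5,j=5] A[i]=13<=B[j]=13 take 13 → i++
[i=6,j=5] A[i]=14>B[j]=13 take 13 → j++
[i=6,j=6] A[i]=14<=B[j]=14 take 14 → i++
[i=7,j=6] A[i]=19>B[j]=14 take 14 → j++
[i=7,j=7] A[i]=19>B[j]=17 take 17 → j++
[i=7,j=8] A[i]=19<=B[j]=36 take 19 → i++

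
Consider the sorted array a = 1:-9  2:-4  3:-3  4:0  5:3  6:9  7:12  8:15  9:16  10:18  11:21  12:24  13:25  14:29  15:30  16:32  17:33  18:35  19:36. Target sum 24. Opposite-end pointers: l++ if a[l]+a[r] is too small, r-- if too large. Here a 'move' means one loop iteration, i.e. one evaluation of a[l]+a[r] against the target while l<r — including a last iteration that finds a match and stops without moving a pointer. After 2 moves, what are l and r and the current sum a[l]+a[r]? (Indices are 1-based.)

l=1, r=17, sum=24

l=1 r=19: -9+36=27 >24, r--
l=1 r=18: -9+35=26 >24, r--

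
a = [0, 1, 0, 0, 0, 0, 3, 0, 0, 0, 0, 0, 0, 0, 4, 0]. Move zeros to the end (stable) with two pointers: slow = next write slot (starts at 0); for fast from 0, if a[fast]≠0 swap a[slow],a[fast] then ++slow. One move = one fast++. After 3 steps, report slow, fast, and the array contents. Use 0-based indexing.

slow=1, fast=3, a=[1, 0, 0, 0, 0, 0, 3, 0, 0, 0, 0, 0, 0, 0, 4, 0]

slow=0 fast=0: a[fast]=0, fast++
slow=0 fast=1: a[fast]=1≠0 swap→a[0]=1, slow++,fast++
slow=1 fast=2: a[fast]=0, fast++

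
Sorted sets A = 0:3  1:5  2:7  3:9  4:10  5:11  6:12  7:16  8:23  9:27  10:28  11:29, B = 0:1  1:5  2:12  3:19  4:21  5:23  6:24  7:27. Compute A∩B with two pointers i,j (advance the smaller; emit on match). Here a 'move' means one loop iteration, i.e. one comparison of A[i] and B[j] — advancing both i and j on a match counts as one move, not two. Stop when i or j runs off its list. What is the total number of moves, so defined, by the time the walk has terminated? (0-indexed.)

[i=0,j=0] 3>1 → j++
[i=0,j=1] 3<5 → i++
[i=1,j=1] 5==5 emit → i++,j++
[i=2,j=2] 7<12 → i++
[i=3,j=2] 9<12 → i++
[i=4,j=2] 10<12 → i++
[i=5,j=2] 11<12 → i++
[i=6,j=2] 12==12 emit → i++,j++
[i=7,j=3] 16<19 → i++
[i=8,j=3] 23>19 → j++
[i=8,j=4] 23>21 → j++
[i=8,j=5] 23==23 emit → i++,j++
[i=9,j=6] 27>24 → j++
[i=9,j=7] 27==27 emit → i++,j++

14 moves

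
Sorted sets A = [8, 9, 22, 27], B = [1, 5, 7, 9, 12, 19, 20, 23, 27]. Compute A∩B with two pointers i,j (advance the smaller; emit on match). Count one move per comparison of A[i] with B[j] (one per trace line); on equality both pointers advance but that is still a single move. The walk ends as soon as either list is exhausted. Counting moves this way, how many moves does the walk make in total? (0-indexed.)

i=0 j=0: 8>1, j++
i=0 j=1: 8>5, j++
i=0 j=2: 8>7, j++
i=0 j=3: 8<9, i++
i=1 j=3: 9==9 emit, i++,j++
i=2 j=4: 22>12, j++
i=2 j=5: 22>19, j++
i=2 j=6: 22>20, j++
i=2 j=7: 22<23, i++
i=3 j=7: 27>23, j++
i=3 j=8: 27==27 emit, i++,j++

11 moves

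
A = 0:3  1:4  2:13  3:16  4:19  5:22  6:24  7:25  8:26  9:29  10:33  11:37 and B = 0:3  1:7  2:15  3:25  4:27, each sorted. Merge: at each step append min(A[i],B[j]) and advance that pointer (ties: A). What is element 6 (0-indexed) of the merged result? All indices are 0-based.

merged[6] = 16

i=0 j=0: A[i]=3<=B[j]=3 take 3, i++
i=1 j=0: A[i]=4>B[j]=3 take 3, j++
i=1 j=1: A[i]=4<=B[j]=7 take 4, i++
i=2 j=1: A[i]=13>B[j]=7 take 7, j++
i=2 j=2: A[i]=13<=B[j]=15 take 13, i++
i=3 j=2: A[i]=16>B[j]=15 take 15, j++
i=3 j=3: A[i]=16<=B[j]=25 take 16, i++
i=4 j=3: A[i]=19<=B[j]=25 take 19, i++
i=5 j=3: A[i]=22<=B[j]=25 take 22, i++
i=6 j=3: A[i]=24<=B[j]=25 take 24, i++
i=7 j=3: A[i]=25<=B[j]=25 take 25, i++
i=8 j=3: A[i]=26>B[j]=25 take 25, j++
i=8 j=4: A[i]=26<=B[j]=27 take 26, i++
i=9 j=4: A[i]=29>B[j]=27 take 27, j++
i=9 j=5: B done, take A[i]=29, i++
i=10 j=5: B done, take A[i]=33, i++
i=11 j=5: B done, take A[i]=37, i++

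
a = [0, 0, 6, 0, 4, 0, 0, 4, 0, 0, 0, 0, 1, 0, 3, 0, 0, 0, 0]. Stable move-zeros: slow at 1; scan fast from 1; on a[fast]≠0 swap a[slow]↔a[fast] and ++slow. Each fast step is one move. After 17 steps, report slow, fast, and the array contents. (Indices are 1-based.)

slow=6, fast=18, a=[6, 4, 4, 1, 3, 0, 0, 0, 0, 0, 0, 0, 0, 0, 0, 0, 0, 0, 0]

(s=1,f=1) a[fast]=0 → fast++
(s=1,f=2) a[fast]=0 → fast++
(s=1,f=3) a[fast]=6≠0 swap→a[1]=6 → slow++,fast++
(s=2,f=4) a[fast]=0 → fast++
(s=2,f=5) a[fast]=4≠0 swap→a[2]=4 → slow++,fast++
(s=3,f=6) a[fast]=0 → fast++
(s=3,f=7) a[fast]=0 → fast++
(s=3,f=8) a[fast]=4≠0 swap→a[3]=4 → slow++,fast++
(s=4,f=9) a[fast]=0 → fast++
(s=4,f=10) a[fast]=0 → fast++
(s=4,f=11) a[fast]=0 → fast++
(s=4,f=12) a[fast]=0 → fast++
(s=4,f=13) a[fast]=1≠0 swap→a[4]=1 → slow++,fast++
(s=5,f=14) a[fast]=0 → fast++
(s=5,f=15) a[fast]=3≠0 swap→a[5]=3 → slow++,fast++
(s=6,f=16) a[fast]=0 → fast++
(s=6,f=17) a[fast]=0 → fast++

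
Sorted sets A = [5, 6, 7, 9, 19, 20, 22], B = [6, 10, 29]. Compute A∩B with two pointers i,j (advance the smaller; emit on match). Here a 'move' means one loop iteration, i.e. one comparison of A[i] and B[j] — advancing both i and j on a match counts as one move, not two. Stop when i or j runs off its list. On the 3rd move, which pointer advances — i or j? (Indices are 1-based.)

[i=1,j=1] 5<6 → i++
[i=2,j=1] 6==6 emit → i++,j++
[i=3,j=2] 7<10 → i++

i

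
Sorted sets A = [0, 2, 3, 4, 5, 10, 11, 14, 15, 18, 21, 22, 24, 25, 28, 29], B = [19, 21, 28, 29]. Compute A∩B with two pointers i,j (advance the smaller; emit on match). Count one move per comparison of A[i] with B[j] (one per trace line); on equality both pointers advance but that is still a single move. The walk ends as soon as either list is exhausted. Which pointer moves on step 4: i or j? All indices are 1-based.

i

i=1 j=1: 0<19, i++
i=2 j=1: 2<19, i++
i=3 j=1: 3<19, i++
i=4 j=1: 4<19, i++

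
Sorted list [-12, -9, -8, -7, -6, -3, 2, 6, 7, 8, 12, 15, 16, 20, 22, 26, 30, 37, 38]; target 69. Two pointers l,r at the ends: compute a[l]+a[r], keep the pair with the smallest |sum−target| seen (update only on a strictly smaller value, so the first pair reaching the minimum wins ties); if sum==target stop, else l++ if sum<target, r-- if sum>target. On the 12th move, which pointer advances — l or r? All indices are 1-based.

l

l=1 r=19: -12+38=26 d=43 *, l++
l=2 r=19: -9+38=29 d=40 *, l++
l=3 r=19: -8+38=30 d=39 *, l++
l=4 r=19: -7+38=31 d=38 *, l++
l=5 r=19: -6+38=32 d=37 *, l++
l=6 r=19: -3+38=35 d=34 *, l++
l=7 r=19: 2+38=40 d=29 *, l++
l=8 r=19: 6+38=44 d=25 *, l++
l=9 r=19: 7+38=45 d=24 *, l++
l=10 r=19: 8+38=46 d=23 *, l++
l=11 r=19: 12+38=50 d=19 *, l++
l=12 r=19: 15+38=53 d=16 *, l++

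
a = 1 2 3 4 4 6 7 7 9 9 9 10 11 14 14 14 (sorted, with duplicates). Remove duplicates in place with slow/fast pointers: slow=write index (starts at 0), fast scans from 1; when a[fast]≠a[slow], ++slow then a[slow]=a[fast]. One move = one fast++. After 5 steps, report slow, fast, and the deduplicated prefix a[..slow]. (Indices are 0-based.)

slow=4, fast=6, prefix=[1, 2, 3, 4, 6]

slow=0 fast=1: a[fast]=2≠a[slow]=1 write a[1]=2, slow++,fast++
slow=1 fast=2: a[fast]=3≠a[slow]=2 write a[2]=3, slow++,fast++
slow=2 fast=3: a[fast]=4≠a[slow]=3 write a[3]=4, slow++,fast++
slow=3 fast=4: a[fast]=4=a[slow] dup, fast++
slow=3 fast=5: a[fast]=6≠a[slow]=4 write a[4]=6, slow++,fast++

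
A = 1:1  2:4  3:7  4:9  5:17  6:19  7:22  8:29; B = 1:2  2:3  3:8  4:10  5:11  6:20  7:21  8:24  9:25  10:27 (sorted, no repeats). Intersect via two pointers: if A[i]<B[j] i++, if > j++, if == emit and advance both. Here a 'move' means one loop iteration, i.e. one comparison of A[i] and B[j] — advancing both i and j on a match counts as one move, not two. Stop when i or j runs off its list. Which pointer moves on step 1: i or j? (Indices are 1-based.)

[i=1,j=1] 1<2 → i++

i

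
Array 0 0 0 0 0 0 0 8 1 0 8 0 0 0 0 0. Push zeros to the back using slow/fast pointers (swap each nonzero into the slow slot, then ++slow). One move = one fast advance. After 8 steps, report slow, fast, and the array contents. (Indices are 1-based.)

slow=2, fast=9, a=[8, 0, 0, 0, 0, 0, 0, 0, 1, 0, 8, 0, 0, 0, 0, 0]

slow=1 fast=1: a[fast]=0, fast++
slow=1 fast=2: a[fast]=0, fast++
slow=1 fast=3: a[fast]=0, fast++
slow=1 fast=4: a[fast]=0, fast++
slow=1 fast=5: a[fast]=0, fast++
slow=1 fast=6: a[fast]=0, fast++
slow=1 fast=7: a[fast]=0, fast++
slow=1 fast=8: a[fast]=8≠0 swap→a[1]=8, slow++,fast++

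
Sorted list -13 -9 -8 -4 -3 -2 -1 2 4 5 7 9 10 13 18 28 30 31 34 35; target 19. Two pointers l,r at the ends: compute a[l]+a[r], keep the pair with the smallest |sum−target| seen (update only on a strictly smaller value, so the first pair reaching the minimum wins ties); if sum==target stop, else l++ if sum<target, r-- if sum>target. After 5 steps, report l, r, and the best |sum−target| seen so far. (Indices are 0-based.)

l=0 r=19: -13+35=22 d=3 *, r--
l=0 r=18: -13+34=21 d=2 *, r--
l=0 r=17: -13+31=18 d=1 *, l++
l=1 r=17: -9+31=22 d=3, r--
l=1 r=16: -9+30=21 d=2, r--

l=1, r=15, best |Δ|=1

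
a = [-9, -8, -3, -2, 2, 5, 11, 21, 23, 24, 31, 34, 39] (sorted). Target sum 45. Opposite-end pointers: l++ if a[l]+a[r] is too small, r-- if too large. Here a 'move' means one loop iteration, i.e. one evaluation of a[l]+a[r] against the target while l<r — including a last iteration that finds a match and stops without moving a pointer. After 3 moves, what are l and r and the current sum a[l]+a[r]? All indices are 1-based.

l=4, r=13, sum=37

l=1 r=13: -9+39=30 <45, l++
l=2 r=13: -8+39=31 <45, l++
l=3 r=13: -3+39=36 <45, l++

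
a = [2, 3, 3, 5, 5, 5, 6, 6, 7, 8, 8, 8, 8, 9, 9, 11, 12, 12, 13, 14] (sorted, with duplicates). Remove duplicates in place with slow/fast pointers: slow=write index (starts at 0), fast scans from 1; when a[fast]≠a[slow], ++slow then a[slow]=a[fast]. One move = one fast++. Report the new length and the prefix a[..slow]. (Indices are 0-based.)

slow=0 fast=1: a[fast]=3≠a[slow]=2 write a[1]=3, slow++,fast++
slow=1 fast=2: a[fast]=3=a[slow] dup, fast++
slow=1 fast=3: a[fast]=5≠a[slow]=3 write a[2]=5, slow++,fast++
slow=2 fast=4: a[fast]=5=a[slow] dup, fast++
slow=2 fast=5: a[fast]=5=a[slow] dup, fast++
slow=2 fast=6: a[fast]=6≠a[slow]=5 write a[3]=6, slow++,fast++
slow=3 fast=7: a[fast]=6=a[slow] dup, fast++
slow=3 fast=8: a[fast]=7≠a[slow]=6 write a[4]=7, slow++,fast++
slow=4 fast=9: a[fast]=8≠a[slow]=7 write a[5]=8, slow++,fast++
slow=5 fast=10: a[fast]=8=a[slow] dup, fast++
slow=5 fast=11: a[fast]=8=a[slow] dup, fast++
slow=5 fast=12: a[fast]=8=a[slow] dup, fast++
slow=5 fast=13: a[fast]=9≠a[slow]=8 write a[6]=9, slow++,fast++
slow=6 fast=14: a[fast]=9=a[slow] dup, fast++
slow=6 fast=15: a[fast]=11≠a[slow]=9 write a[7]=11, slow++,fast++
slow=7 fast=16: a[fast]=12≠a[slow]=11 write a[8]=12, slow++,fast++
slow=8 fast=17: a[fast]=12=a[slow] dup, fast++
slow=8 fast=18: a[fast]=13≠a[slow]=12 write a[9]=13, slow++,fast++
slow=9 fast=19: a[fast]=14≠a[slow]=13 write a[10]=14, slow++,fast++

length 11; prefix = [2, 3, 5, 6, 7, 8, 9, 11, 12, 13, 14]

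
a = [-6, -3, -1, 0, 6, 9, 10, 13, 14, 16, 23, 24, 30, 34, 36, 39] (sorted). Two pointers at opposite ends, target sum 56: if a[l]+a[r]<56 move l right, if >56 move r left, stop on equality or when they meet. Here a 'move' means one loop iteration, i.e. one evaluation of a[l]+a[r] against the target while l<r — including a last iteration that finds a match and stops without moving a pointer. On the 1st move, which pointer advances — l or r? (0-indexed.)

l

[0,15] -6+39=33 <56 → l++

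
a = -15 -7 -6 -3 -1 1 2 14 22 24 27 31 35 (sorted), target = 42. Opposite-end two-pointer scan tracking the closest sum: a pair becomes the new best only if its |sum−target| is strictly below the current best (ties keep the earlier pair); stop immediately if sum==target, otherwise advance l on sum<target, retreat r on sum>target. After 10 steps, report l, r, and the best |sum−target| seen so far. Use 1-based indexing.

l=9, r=11, best |Δ|=1

l=1 r=13: -15+35=20 d=22 *, l++
l=2 r=13: -7+35=28 d=14 *, l++
l=3 r=13: -6+35=29 d=13 *, l++
l=4 r=13: -3+35=32 d=10 *, l++
l=5 r=13: -1+35=34 d=8 *, l++
l=6 r=13: 1+35=36 d=6 *, l++
l=7 r=13: 2+35=37 d=5 *, l++
l=8 r=13: 14+35=49 d=7, r--
l=8 r=12: 14+31=45 d=3 *, r--
l=8 r=11: 14+27=41 d=1 *, l++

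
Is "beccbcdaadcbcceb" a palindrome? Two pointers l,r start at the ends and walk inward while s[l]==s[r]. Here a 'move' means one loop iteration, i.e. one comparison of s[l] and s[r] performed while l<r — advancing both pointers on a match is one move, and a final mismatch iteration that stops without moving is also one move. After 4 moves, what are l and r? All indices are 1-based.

l=5, r=12

[1,16] 'b'=='b' → l++,r--
[2,15] 'e'=='e' → l++,r--
[3,14] 'c'=='c' → l++,r--
[4,13] 'c'=='c' → l++,r--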